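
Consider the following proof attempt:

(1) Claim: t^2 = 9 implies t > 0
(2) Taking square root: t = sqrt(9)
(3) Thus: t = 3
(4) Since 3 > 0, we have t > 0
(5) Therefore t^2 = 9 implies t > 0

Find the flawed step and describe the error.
Step 2: Taking square root: t = sqrt(9)

Step 2 takes the square root and assumes the positive root only. The equation t^2 = 9 actually has two solutions: t = 3 and t = -3. The proof silently assumes t > 0 without justification, then uses this assumption to conclude t > 0, which is circular. The counterexample t = -3 shows the claim is false.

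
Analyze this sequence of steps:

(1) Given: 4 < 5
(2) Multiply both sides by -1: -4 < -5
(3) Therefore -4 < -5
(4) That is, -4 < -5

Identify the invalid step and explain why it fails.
Step 2: Multiply both sides by -1: -4 < -5

Step 2 multiplies both sides by -1 but fails to reverse the inequality sign. When multiplying (or dividing) an inequality by a negative number, the direction must be reversed. Since 4 < 5, we should get -4 > -5, i.e., -4 > -5.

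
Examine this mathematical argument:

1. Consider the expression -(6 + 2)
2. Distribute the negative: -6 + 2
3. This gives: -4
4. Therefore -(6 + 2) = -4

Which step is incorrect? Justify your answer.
Step 2: Distribute the negative: -6 + 2

Step 2 incorrectly distributes the negative sign. The correct distribution is -(6 + 2) = -6 - 2 = -8. The negative must be applied to both terms, not just the first. The error treats -(6 + 2) as -6 + 2, which equals -4 instead of -8.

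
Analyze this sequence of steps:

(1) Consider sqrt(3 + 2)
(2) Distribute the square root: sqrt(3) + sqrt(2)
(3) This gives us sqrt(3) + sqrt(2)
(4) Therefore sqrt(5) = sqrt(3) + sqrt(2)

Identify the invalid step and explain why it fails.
Step 2: Distribute the square root: sqrt(3) + sqrt(2)

Step 2 incorrectly 'distributes' the square root over addition. The square root function does not distribute: sqrt(a + b) ≠ sqrt(a) + sqrt(b). In fact, sqrt(3 + 2) = sqrt(5) ≈ 2.2361, while sqrt(3) + sqrt(2) ≈ 3.1463.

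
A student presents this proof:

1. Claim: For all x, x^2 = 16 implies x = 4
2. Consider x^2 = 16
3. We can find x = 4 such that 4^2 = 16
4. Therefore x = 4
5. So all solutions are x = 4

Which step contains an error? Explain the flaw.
Step 4: Therefore x = 4

Step 4 incorrectly concludes that x = 4 is the only solution. The proof shows that x = 4 is A solution (existence), but does not show it is the ONLY solution (uniqueness). In fact, x = -4 is also a solution since (-4)^2 = 16. Finding one solution doesn't prove there are no others.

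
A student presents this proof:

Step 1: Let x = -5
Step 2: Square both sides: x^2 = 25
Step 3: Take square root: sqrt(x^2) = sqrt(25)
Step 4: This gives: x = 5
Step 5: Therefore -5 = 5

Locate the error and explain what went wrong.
Step 4: This gives: x = 5

Step 4 incorrectly states that sqrt(x^2) = x. The correct identity is sqrt(x^2) = |x|. Since x = -5 < 0, we have sqrt(x^2) = |-5| = 5, not x = -5.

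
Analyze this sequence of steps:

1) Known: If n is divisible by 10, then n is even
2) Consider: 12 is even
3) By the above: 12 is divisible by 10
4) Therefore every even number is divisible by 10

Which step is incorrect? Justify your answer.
Step 3: By the above: 12 is divisible by 10

Step 3 commits the fallacy of affirming the consequent. The known fact 'divisible by 10 → even' does NOT imply 'even → divisible by 10'. That would be the converse, which is false. For example, 12 is even but 12 ÷ 10 = 1.20, which is not an integer.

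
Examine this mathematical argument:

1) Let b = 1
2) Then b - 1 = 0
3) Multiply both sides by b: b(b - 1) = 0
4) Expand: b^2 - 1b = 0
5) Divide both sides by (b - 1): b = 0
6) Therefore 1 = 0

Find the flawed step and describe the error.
Step 5: Divide both sides by (b - 1): b = 0

Step 5 divides both sides by (b - 1). However, since b = 1, we have (b - 1) = 0. Division by zero is undefined, making this step invalid.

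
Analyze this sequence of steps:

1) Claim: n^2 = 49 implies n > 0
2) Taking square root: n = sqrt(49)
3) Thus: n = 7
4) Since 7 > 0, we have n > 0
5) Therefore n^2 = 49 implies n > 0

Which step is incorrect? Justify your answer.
Step 2: Taking square root: n = sqrt(49)

Step 2 takes the square root and assumes the positive root only. The equation n^2 = 49 actually has two solutions: n = 7 and n = -7. The proof silently assumes n > 0 without justification, then uses this assumption to conclude n > 0, which is circular. The counterexample n = -7 shows the claim is false.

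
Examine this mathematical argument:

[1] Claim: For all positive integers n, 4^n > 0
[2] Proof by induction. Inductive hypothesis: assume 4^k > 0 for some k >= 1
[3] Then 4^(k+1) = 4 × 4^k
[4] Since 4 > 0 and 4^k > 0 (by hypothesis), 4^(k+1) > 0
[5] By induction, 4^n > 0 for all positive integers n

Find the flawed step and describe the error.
Step 5: By induction, 4^n > 0 for all positive integers n

Step 5 concludes the proof by induction, but no base case was ever established. A valid induction proof requires: (1) a base case proving 4^1 > 0, and (2) an inductive step showing IF 4^k > 0 THEN 4^(k+1) > 0. Steps 2-4 correctly establish the inductive step, but without the base case the conclusion in step 5 does not follow.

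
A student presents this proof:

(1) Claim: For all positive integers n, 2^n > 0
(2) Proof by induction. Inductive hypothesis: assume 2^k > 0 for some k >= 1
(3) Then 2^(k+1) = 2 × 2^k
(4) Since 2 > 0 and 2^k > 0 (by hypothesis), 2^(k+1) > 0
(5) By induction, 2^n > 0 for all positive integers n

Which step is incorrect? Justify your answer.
Step 5: By induction, 2^n > 0 for all positive integers n

Step 5 concludes the proof by induction, but no base case was ever established. A valid induction proof requires: (1) a base case proving 2^1 > 0, and (2) an inductive step showing IF 2^k > 0 THEN 2^(k+1) > 0. Steps 2-4 correctly establish the inductive step, but without the base case the conclusion in step 5 does not follow.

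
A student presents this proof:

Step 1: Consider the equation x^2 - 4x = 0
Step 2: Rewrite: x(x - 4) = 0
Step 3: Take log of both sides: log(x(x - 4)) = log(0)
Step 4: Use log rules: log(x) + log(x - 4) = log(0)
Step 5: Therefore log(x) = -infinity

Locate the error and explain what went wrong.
Step 3: Take log of both sides: log(x(x - 4)) = log(0)

Step 3 takes the logarithm of both sides, resulting in log(0) on the right side. The logarithm is only defined for positive numbers; log(0) is undefined (approaches negative infinity). This operation is invalid.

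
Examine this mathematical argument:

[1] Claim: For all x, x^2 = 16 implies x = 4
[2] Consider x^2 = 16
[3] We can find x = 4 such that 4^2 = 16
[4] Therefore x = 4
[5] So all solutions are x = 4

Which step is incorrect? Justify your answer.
Step 4: Therefore x = 4

Step 4 incorrectly concludes that x = 4 is the only solution. The proof shows that x = 4 is A solution (existence), but does not show it is the ONLY solution (uniqueness). In fact, x = -4 is also a solution since (-4)^2 = 16. Finding one solution doesn't prove there are no others.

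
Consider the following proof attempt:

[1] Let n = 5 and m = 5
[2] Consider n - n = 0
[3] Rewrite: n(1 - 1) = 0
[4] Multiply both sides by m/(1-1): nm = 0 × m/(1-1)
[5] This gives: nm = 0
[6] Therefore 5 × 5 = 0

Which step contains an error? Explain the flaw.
Step 4: Multiply both sides by m/(1-1): nm = 0 × m/(1-1)

Step 4 multiplies both sides by m/(1-1). However, 1-1 = 0, so this is multiplication by m/0, which is undefined. We cannot multiply by an undefined expression.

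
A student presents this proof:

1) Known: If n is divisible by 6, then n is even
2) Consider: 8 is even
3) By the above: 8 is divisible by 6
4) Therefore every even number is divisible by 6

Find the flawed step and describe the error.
Step 3: By the above: 8 is divisible by 6

Step 3 commits the fallacy of affirming the consequent. The known fact 'divisible by 6 → even' does NOT imply 'even → divisible by 6'. That would be the converse, which is false. For example, 8 is even but 8 ÷ 6 = 1.33, which is not an integer.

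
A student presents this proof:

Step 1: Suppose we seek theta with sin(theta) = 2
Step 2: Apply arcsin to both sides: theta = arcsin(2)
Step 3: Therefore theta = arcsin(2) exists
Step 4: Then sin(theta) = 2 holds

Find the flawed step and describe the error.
Step 2: Apply arcsin to both sides: theta = arcsin(2)

Step 2 applies arcsin to 2. However, arcsin(x) is only defined for x in [-1, 1] because sin(theta) can only produce values in that range. Since |2| > 1, arcsin(2) is undefined. There is no angle whose sine equals 2.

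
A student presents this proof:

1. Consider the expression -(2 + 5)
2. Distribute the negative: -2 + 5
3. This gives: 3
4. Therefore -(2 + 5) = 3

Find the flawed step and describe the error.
Step 2: Distribute the negative: -2 + 5

Step 2 incorrectly distributes the negative sign. The correct distribution is -(2 + 5) = -2 - 5 = -7. The negative must be applied to both terms, not just the first. The error treats -(2 + 5) as -2 + 5, which equals 3 instead of -7.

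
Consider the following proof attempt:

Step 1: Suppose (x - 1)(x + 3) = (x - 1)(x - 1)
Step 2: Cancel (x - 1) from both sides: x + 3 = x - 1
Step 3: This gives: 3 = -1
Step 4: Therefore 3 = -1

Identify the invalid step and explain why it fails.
Step 2: Cancel (x - 1) from both sides: x + 3 = x - 1

Step 2 cancels (x - 1) from both sides. This is only valid if (x - 1) ≠ 0, i.e., x ≠ 1. When x = 1, both sides equal zero regardless of the other factors. The correct approach requires considering x = 1 as a separate case.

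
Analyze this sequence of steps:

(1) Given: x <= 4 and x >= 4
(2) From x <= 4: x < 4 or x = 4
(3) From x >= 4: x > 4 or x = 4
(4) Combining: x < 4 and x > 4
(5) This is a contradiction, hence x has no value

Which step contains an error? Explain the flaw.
Step 4: Combining: x < 4 and x > 4

Step 4 incorrectly combines the conditions. From x <= 4 and x >= 4, the intersection is x = 4. The error treats the 'or' cases as 'and' requirements. The correct conclusion is that x = 4 is the unique solution, not that no solution exists.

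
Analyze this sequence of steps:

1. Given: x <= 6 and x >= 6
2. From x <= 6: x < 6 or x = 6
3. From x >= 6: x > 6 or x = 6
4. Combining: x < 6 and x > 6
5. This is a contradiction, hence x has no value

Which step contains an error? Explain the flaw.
Step 4: Combining: x < 6 and x > 6

Step 4 incorrectly combines the conditions. From x <= 6 and x >= 6, the intersection is x = 6. The error treats the 'or' cases as 'and' requirements. The correct conclusion is that x = 6 is the unique solution, not that no solution exists.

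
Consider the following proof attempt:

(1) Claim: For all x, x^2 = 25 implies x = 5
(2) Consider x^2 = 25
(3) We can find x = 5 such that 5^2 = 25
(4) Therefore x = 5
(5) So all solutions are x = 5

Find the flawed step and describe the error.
Step 4: Therefore x = 5

Step 4 incorrectly concludes that x = 5 is the only solution. The proof shows that x = 5 is A solution (existence), but does not show it is the ONLY solution (uniqueness). In fact, x = -5 is also a solution since (-5)^2 = 25. Finding one solution doesn't prove there are no others.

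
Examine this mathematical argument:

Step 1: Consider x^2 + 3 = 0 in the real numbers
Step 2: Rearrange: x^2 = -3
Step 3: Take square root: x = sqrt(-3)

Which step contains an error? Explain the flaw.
Step 3: Take square root: x = sqrt(-3)

Step 3 takes the square root of -3, which is negative. In the real number system, the square root of a negative number is undefined. The equation x^2 + 3 = 0 has no real solutions. Square roots of negative numbers only exist in the complex numbers.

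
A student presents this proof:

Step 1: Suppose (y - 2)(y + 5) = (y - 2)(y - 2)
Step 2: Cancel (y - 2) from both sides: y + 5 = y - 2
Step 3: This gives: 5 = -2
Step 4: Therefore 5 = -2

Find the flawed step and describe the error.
Step 2: Cancel (y - 2) from both sides: y + 5 = y - 2

Step 2 cancels (y - 2) from both sides. This is only valid if (y - 2) ≠ 0, i.e., y ≠ 2. When y = 2, both sides equal zero regardless of the other factors. The correct approach requires considering y = 2 as a separate case.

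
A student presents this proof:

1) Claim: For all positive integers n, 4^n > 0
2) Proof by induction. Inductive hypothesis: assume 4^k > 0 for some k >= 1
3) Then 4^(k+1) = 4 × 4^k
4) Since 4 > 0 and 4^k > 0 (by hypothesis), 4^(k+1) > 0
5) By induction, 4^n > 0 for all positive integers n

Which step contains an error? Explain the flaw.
Step 5: By induction, 4^n > 0 for all positive integers n

Step 5 concludes the proof by induction, but no base case was ever established. A valid induction proof requires: (1) a base case proving 4^1 > 0, and (2) an inductive step showing IF 4^k > 0 THEN 4^(k+1) > 0. Steps 2-4 correctly establish the inductive step, but without the base case the conclusion in step 5 does not follow.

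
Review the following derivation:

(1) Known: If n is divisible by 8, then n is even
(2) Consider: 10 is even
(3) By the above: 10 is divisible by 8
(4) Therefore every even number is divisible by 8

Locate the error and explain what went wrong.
Step 3: By the above: 10 is divisible by 8

Step 3 commits the fallacy of affirming the consequent. The known fact 'divisible by 8 → even' does NOT imply 'even → divisible by 8'. That would be the converse, which is false. For example, 10 is even but 10 ÷ 8 = 1.25, which is not an integer.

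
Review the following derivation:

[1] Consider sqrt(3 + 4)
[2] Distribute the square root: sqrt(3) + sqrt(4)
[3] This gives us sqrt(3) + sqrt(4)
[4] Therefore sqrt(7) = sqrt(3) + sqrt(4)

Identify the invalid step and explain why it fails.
Step 2: Distribute the square root: sqrt(3) + sqrt(4)

Step 2 incorrectly 'distributes' the square root over addition. The square root function does not distribute: sqrt(a + b) ≠ sqrt(a) + sqrt(b). In fact, sqrt(3 + 4) = sqrt(7) ≈ 2.6458, while sqrt(3) + sqrt(4) ≈ 3.7321.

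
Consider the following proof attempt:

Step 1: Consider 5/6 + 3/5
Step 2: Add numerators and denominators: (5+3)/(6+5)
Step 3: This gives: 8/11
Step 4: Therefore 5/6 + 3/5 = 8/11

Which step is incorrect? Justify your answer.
Step 2: Add numerators and denominators: (5+3)/(6+5)

Step 2 incorrectly adds fractions by separately adding numerators and denominators. This is wrong. The correct method requires a common denominator: 5/6 + 3/5 = (5×5 + 3×6)/(6×5) = 43/30 = 43/30. The method used gives 8/11, which is different.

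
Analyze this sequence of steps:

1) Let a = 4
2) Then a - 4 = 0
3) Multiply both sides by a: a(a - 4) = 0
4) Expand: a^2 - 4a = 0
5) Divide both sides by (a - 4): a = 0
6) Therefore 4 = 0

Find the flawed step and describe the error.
Step 5: Divide both sides by (a - 4): a = 0

Step 5 divides both sides by (a - 4). However, since a = 4, we have (a - 4) = 0. Division by zero is undefined, making this step invalid.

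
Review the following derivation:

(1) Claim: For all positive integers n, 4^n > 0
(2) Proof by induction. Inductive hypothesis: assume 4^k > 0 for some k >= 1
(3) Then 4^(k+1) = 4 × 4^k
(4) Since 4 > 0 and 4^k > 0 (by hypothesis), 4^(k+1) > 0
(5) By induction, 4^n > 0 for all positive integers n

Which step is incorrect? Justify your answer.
Step 5: By induction, 4^n > 0 for all positive integers n

Step 5 concludes the proof by induction, but no base case was ever established. A valid induction proof requires: (1) a base case proving 4^1 > 0, and (2) an inductive step showing IF 4^k > 0 THEN 4^(k+1) > 0. Steps 2-4 correctly establish the inductive step, but without the base case the conclusion in step 5 does not follow.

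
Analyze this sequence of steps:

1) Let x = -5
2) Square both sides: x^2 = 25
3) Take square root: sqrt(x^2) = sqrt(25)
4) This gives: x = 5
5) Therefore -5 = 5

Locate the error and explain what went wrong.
Step 4: This gives: x = 5

Step 4 incorrectly states that sqrt(x^2) = x. The correct identity is sqrt(x^2) = |x|. Since x = -5 < 0, we have sqrt(x^2) = |-5| = 5, not x = -5.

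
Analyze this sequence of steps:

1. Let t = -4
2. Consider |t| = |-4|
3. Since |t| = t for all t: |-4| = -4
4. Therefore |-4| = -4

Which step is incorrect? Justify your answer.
Step 3: Since |t| = t for all t: |-4| = -4

Step 3 incorrectly states that |t| = t for all t. The correct definition is |t| = t when t >= 0, and |t| = -t when t < 0. Since -4 < 0, we have |-4| = -(-4) = 4, not -4.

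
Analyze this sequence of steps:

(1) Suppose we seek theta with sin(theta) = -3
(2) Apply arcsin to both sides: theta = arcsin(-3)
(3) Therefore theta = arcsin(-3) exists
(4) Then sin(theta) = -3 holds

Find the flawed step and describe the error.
Step 2: Apply arcsin to both sides: theta = arcsin(-3)

Step 2 applies arcsin to -3. However, arcsin(x) is only defined for x in [-1, 1] because sin(theta) can only produce values in that range. Since |-3| > 1, arcsin(-3) is undefined. There is no angle whose sine equals -3.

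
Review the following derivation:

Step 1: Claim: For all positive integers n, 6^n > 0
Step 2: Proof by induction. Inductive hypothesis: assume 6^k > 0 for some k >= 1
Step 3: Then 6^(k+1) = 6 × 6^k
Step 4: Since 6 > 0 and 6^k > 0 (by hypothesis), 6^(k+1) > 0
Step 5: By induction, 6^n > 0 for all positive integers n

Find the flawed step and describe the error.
Step 5: By induction, 6^n > 0 for all positive integers n

Step 5 concludes the proof by induction, but no base case was ever established. A valid induction proof requires: (1) a base case proving 6^1 > 0, and (2) an inductive step showing IF 6^k > 0 THEN 6^(k+1) > 0. Steps 2-4 correctly establish the inductive step, but without the base case the conclusion in step 5 does not follow.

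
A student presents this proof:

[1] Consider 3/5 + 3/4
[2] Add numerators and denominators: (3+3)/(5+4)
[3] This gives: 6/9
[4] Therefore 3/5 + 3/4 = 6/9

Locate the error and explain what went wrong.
Step 2: Add numerators and denominators: (3+3)/(5+4)

Step 2 incorrectly adds fractions by separately adding numerators and denominators. This is wrong. The correct method requires a common denominator: 3/5 + 3/4 = (3×4 + 3×5)/(5×4) = 27/20 = 27/20. The method used gives 6/9, which is different.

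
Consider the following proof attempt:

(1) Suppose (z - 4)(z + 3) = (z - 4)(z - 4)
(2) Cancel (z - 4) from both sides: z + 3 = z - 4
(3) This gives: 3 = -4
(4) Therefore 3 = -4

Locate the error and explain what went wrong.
Step 2: Cancel (z - 4) from both sides: z + 3 = z - 4

Step 2 cancels (z - 4) from both sides. This is only valid if (z - 4) ≠ 0, i.e., z ≠ 4. When z = 4, both sides equal zero regardless of the other factors. The correct approach requires considering z = 4 as a separate case.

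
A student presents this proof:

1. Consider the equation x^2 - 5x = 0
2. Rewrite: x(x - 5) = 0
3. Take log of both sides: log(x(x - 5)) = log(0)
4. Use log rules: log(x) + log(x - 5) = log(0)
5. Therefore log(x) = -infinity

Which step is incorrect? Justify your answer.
Step 3: Take log of both sides: log(x(x - 5)) = log(0)

Step 3 takes the logarithm of both sides, resulting in log(0) on the right side. The logarithm is only defined for positive numbers; log(0) is undefined (approaches negative infinity). This operation is invalid.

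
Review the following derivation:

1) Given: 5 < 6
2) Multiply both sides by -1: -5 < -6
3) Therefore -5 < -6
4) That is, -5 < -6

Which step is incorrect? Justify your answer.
Step 2: Multiply both sides by -1: -5 < -6

Step 2 multiplies both sides by -1 but fails to reverse the inequality sign. When multiplying (or dividing) an inequality by a negative number, the direction must be reversed. Since 5 < 6, we should get -5 > -6, i.e., -5 > -6.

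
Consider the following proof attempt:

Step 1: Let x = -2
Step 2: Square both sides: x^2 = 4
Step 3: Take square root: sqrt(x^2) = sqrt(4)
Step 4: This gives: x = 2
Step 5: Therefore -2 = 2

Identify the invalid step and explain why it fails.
Step 4: This gives: x = 2

Step 4 incorrectly states that sqrt(x^2) = x. The correct identity is sqrt(x^2) = |x|. Since x = -2 < 0, we have sqrt(x^2) = |-2| = 2, not x = -2.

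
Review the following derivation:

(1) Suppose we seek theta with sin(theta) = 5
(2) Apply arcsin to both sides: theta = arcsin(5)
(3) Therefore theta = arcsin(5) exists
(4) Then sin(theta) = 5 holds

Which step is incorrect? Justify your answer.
Step 2: Apply arcsin to both sides: theta = arcsin(5)

Step 2 applies arcsin to 5. However, arcsin(x) is only defined for x in [-1, 1] because sin(theta) can only produce values in that range. Since |5| > 1, arcsin(5) is undefined. There is no angle whose sine equals 5.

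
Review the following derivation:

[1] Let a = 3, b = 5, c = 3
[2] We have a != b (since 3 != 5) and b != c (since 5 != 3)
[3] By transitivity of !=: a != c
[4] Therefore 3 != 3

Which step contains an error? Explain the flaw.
Step 3: By transitivity of !=: a != c

Step 3 incorrectly applies transitivity to the '!=' relation. Transitivity states: if a R b and b R c, then a R c. However, '!=' is not transitive. Counterexample: 3 != 5 and 5 != 3, but 3 = 3 (both equal 3). Transitivity holds for relations like <, <=, =, but not for !=.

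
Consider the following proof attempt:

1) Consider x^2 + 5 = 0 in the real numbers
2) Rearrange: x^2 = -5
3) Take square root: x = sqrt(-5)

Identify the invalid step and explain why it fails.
Step 3: Take square root: x = sqrt(-5)

Step 3 takes the square root of -5, which is negative. In the real number system, the square root of a negative number is undefined. The equation x^2 + 5 = 0 has no real solutions. Square roots of negative numbers only exist in the complex numbers.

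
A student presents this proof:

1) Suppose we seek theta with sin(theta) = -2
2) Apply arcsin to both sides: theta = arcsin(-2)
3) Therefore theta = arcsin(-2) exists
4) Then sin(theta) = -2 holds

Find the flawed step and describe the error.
Step 2: Apply arcsin to both sides: theta = arcsin(-2)

Step 2 applies arcsin to -2. However, arcsin(x) is only defined for x in [-1, 1] because sin(theta) can only produce values in that range. Since |-2| > 1, arcsin(-2) is undefined. There is no angle whose sine equals -2.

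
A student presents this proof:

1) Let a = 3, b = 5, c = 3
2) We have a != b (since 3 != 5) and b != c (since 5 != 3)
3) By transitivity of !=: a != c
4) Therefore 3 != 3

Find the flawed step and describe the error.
Step 3: By transitivity of !=: a != c

Step 3 incorrectly applies transitivity to the '!=' relation. Transitivity states: if a R b and b R c, then a R c. However, '!=' is not transitive. Counterexample: 3 != 5 and 5 != 3, but 3 = 3 (both equal 3). Transitivity holds for relations like <, <=, =, but not for !=.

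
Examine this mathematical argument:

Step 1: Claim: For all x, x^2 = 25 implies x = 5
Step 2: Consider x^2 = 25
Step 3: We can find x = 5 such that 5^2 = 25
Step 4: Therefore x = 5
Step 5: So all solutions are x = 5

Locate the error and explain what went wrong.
Step 4: Therefore x = 5

Step 4 incorrectly concludes that x = 5 is the only solution. The proof shows that x = 5 is A solution (existence), but does not show it is the ONLY solution (uniqueness). In fact, x = -5 is also a solution since (-5)^2 = 25. Finding one solution doesn't prove there are no others.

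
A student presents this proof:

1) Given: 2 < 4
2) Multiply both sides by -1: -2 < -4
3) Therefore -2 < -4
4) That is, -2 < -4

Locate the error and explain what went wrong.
Step 2: Multiply both sides by -1: -2 < -4

Step 2 multiplies both sides by -1 but fails to reverse the inequality sign. When multiplying (or dividing) an inequality by a negative number, the direction must be reversed. Since 2 < 4, we should get -2 > -4, i.e., -2 > -4.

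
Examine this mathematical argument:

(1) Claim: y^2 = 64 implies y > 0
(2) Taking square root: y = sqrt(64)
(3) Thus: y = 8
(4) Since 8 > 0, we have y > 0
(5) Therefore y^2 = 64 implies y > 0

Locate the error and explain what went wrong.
Step 2: Taking square root: y = sqrt(64)

Step 2 takes the square root and assumes the positive root only. The equation y^2 = 64 actually has two solutions: y = 8 and y = -8. The proof silently assumes y > 0 without justification, then uses this assumption to conclude y > 0, which is circular. The counterexample y = -8 shows the claim is false.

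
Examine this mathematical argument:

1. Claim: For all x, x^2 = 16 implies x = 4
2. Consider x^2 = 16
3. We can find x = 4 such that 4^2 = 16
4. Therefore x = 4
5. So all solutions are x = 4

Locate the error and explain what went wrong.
Step 4: Therefore x = 4

Step 4 incorrectly concludes that x = 4 is the only solution. The proof shows that x = 4 is A solution (existence), but does not show it is the ONLY solution (uniqueness). In fact, x = -4 is also a solution since (-4)^2 = 16. Finding one solution doesn't prove there are no others.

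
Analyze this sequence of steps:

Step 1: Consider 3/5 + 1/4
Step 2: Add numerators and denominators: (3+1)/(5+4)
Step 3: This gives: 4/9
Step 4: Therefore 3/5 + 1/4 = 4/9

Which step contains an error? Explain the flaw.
Step 2: Add numerators and denominators: (3+1)/(5+4)

Step 2 incorrectly adds fractions by separately adding numerators and denominators. This is wrong. The correct method requires a common denominator: 3/5 + 1/4 = (3×4 + 1×5)/(5×4) = 17/20 = 17/20. The method used gives 4/9, which is different.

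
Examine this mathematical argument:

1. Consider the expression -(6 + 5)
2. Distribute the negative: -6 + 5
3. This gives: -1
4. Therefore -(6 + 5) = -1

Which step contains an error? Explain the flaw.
Step 2: Distribute the negative: -6 + 5

Step 2 incorrectly distributes the negative sign. The correct distribution is -(6 + 5) = -6 - 5 = -11. The negative must be applied to both terms, not just the first. The error treats -(6 + 5) as -6 + 5, which equals -1 instead of -11.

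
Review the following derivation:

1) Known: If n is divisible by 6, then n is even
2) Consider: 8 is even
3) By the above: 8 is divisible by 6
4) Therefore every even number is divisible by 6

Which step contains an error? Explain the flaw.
Step 3: By the above: 8 is divisible by 6

Step 3 commits the fallacy of affirming the consequent. The known fact 'divisible by 6 → even' does NOT imply 'even → divisible by 6'. That would be the converse, which is false. For example, 8 is even but 8 ÷ 6 = 1.33, which is not an integer.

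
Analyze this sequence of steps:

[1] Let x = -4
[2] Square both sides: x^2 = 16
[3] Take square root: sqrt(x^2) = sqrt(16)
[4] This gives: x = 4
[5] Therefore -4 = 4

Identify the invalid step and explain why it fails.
Step 4: This gives: x = 4

Step 4 incorrectly states that sqrt(x^2) = x. The correct identity is sqrt(x^2) = |x|. Since x = -4 < 0, we have sqrt(x^2) = |-4| = 4, not x = -4.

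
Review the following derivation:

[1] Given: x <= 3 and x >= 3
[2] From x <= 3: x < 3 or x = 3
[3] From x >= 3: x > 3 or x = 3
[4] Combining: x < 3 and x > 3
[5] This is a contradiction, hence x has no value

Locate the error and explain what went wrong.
Step 4: Combining: x < 3 and x > 3

Step 4 incorrectly combines the conditions. From x <= 3 and x >= 3, the intersection is x = 3. The error treats the 'or' cases as 'and' requirements. The correct conclusion is that x = 3 is the unique solution, not that no solution exists.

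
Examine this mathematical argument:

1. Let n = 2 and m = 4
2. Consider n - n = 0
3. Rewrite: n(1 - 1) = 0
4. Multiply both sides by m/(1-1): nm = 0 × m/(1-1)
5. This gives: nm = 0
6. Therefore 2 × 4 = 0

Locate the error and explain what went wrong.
Step 4: Multiply both sides by m/(1-1): nm = 0 × m/(1-1)

Step 4 multiplies both sides by m/(1-1). However, 1-1 = 0, so this is multiplication by m/0, which is undefined. We cannot multiply by an undefined expression.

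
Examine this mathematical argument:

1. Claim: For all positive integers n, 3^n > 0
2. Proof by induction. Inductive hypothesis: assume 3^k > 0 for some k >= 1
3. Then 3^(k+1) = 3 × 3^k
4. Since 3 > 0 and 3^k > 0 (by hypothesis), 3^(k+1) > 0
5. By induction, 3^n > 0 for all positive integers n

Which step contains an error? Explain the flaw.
Step 5: By induction, 3^n > 0 for all positive integers n

Step 5 concludes the proof by induction, but no base case was ever established. A valid induction proof requires: (1) a base case proving 3^1 > 0, and (2) an inductive step showing IF 3^k > 0 THEN 3^(k+1) > 0. Steps 2-4 correctly establish the inductive step, but without the base case the conclusion in step 5 does not follow.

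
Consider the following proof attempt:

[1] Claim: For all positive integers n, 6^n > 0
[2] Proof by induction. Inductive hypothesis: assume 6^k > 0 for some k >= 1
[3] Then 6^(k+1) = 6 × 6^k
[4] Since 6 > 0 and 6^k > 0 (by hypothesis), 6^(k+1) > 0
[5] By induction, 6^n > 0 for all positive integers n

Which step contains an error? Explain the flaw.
Step 5: By induction, 6^n > 0 for all positive integers n

Step 5 concludes the proof by induction, but no base case was ever established. A valid induction proof requires: (1) a base case proving 6^1 > 0, and (2) an inductive step showing IF 6^k > 0 THEN 6^(k+1) > 0. Steps 2-4 correctly establish the inductive step, but without the base case the conclusion in step 5 does not follow.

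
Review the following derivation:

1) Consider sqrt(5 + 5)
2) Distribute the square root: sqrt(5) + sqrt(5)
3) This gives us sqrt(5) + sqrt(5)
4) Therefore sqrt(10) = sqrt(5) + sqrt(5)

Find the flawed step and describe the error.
Step 2: Distribute the square root: sqrt(5) + sqrt(5)

Step 2 incorrectly 'distributes' the square root over addition. The square root function does not distribute: sqrt(a + b) ≠ sqrt(a) + sqrt(b). In fact, sqrt(5 + 5) = sqrt(10) ≈ 3.1623, while sqrt(5) + sqrt(5) ≈ 4.4721.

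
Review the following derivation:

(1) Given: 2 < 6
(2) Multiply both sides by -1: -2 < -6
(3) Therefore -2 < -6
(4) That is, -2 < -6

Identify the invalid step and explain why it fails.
Step 2: Multiply both sides by -1: -2 < -6

Step 2 multiplies both sides by -1 but fails to reverse the inequality sign. When multiplying (or dividing) an inequality by a negative number, the direction must be reversed. Since 2 < 6, we should get -2 > -6, i.e., -2 > -6.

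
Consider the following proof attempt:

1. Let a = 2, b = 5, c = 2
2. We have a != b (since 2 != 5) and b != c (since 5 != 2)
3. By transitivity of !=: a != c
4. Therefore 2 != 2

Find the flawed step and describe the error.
Step 3: By transitivity of !=: a != c

Step 3 incorrectly applies transitivity to the '!=' relation. Transitivity states: if a R b and b R c, then a R c. However, '!=' is not transitive. Counterexample: 2 != 5 and 5 != 2, but 2 = 2 (both equal 2). Transitivity holds for relations like <, <=, =, but not for !=.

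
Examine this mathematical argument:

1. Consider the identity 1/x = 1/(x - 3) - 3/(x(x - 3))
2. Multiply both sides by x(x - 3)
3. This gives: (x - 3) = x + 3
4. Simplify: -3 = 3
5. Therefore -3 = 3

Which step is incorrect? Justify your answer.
Step 3: This gives: (x - 3) = x + 3

Step 3 makes a sign error when clearing denominators. Multiplying -3/(x(x - 3)) by x(x - 3) gives -3, not +3. The correct result is (x - 3) = x - 3, which is trivially true, not (x - 3) = x + 3. (Step 1 is a valid identity: 1/(x - 3) - 3/(x(x - 3)) = (x - 3)/(x(x - 3)) = 1/x.)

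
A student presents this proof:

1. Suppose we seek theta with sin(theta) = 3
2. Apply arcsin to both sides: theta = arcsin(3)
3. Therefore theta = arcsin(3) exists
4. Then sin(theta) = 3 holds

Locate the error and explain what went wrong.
Step 2: Apply arcsin to both sides: theta = arcsin(3)

Step 2 applies arcsin to 3. However, arcsin(x) is only defined for x in [-1, 1] because sin(theta) can only produce values in that range. Since |3| > 1, arcsin(3) is undefined. There is no angle whose sine equals 3.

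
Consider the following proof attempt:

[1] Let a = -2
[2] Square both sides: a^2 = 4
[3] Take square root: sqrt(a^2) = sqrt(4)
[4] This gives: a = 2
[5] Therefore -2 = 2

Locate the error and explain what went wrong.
Step 4: This gives: a = 2

Step 4 incorrectly states that sqrt(a^2) = a. The correct identity is sqrt(a^2) = |a|. Since a = -2 < 0, we have sqrt(a^2) = |-2| = 2, not a = -2.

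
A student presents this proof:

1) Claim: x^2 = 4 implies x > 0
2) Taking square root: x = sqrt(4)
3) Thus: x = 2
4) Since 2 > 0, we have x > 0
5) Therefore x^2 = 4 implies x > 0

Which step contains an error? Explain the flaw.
Step 2: Taking square root: x = sqrt(4)

Step 2 takes the square root and assumes the positive root only. The equation x^2 = 4 actually has two solutions: x = 2 and x = -2. The proof silently assumes x > 0 without justification, then uses this assumption to conclude x > 0, which is circular. The counterexample x = -2 shows the claim is false.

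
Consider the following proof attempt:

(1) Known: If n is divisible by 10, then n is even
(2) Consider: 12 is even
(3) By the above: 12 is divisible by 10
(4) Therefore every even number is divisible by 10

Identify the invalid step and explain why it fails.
Step 3: By the above: 12 is divisible by 10

Step 3 commits the fallacy of affirming the consequent. The known fact 'divisible by 10 → even' does NOT imply 'even → divisible by 10'. That would be the converse, which is false. For example, 12 is even but 12 ÷ 10 = 1.20, which is not an integer.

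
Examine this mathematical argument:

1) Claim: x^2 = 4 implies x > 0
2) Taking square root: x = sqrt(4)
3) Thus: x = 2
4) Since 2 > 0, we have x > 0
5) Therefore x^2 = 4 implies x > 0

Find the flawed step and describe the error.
Step 2: Taking square root: x = sqrt(4)

Step 2 takes the square root and assumes the positive root only. The equation x^2 = 4 actually has two solutions: x = 2 and x = -2. The proof silently assumes x > 0 without justification, then uses this assumption to conclude x > 0, which is circular. The counterexample x = -2 shows the claim is false.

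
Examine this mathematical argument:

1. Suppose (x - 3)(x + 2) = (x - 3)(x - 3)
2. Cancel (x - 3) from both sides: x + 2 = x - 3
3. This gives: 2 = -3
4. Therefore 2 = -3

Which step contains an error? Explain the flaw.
Step 2: Cancel (x - 3) from both sides: x + 2 = x - 3

Step 2 cancels (x - 3) from both sides. This is only valid if (x - 3) ≠ 0, i.e., x ≠ 3. When x = 3, both sides equal zero regardless of the other factors. The correct approach requires considering x = 3 as a separate case.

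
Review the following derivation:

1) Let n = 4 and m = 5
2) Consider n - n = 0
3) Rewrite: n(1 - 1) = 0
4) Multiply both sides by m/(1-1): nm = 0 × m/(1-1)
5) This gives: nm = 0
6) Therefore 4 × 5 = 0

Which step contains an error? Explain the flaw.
Step 4: Multiply both sides by m/(1-1): nm = 0 × m/(1-1)

Step 4 multiplies both sides by m/(1-1). However, 1-1 = 0, so this is multiplication by m/0, which is undefined. We cannot multiply by an undefined expression.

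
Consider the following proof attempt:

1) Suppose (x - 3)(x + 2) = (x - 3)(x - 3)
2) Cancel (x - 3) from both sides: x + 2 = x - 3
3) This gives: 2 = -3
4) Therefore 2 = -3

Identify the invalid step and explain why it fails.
Step 2: Cancel (x - 3) from both sides: x + 2 = x - 3

Step 2 cancels (x - 3) from both sides. This is only valid if (x - 3) ≠ 0, i.e., x ≠ 3. When x = 3, both sides equal zero regardless of the other factors. The correct approach requires considering x = 3 as a separate case.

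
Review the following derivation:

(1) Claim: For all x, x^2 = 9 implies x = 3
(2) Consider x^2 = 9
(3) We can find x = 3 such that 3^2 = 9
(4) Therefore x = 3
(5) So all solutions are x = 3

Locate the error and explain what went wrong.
Step 4: Therefore x = 3

Step 4 incorrectly concludes that x = 3 is the only solution. The proof shows that x = 3 is A solution (existence), but does not show it is the ONLY solution (uniqueness). In fact, x = -3 is also a solution since (-3)^2 = 9. Finding one solution doesn't prove there are no others.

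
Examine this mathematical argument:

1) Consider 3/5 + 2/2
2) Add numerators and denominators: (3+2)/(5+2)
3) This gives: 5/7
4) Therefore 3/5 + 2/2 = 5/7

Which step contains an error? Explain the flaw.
Step 2: Add numerators and denominators: (3+2)/(5+2)

Step 2 incorrectly adds fractions by separately adding numerators and denominators. This is wrong. The correct method requires a common denominator: 3/5 + 2/2 = (3×2 + 2×5)/(5×2) = 16/10 = 8/5. The method used gives 5/7, which is different.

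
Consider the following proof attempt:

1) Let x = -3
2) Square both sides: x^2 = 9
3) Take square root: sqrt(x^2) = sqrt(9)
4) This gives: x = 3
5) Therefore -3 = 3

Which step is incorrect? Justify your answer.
Step 4: This gives: x = 3

Step 4 incorrectly states that sqrt(x^2) = x. The correct identity is sqrt(x^2) = |x|. Since x = -3 < 0, we have sqrt(x^2) = |-3| = 3, not x = -3.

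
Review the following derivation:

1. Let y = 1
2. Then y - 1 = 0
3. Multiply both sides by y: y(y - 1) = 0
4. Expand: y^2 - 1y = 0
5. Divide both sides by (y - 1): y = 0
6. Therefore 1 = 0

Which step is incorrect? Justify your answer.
Step 5: Divide both sides by (y - 1): y = 0

Step 5 divides both sides by (y - 1). However, since y = 1, we have (y - 1) = 0. Division by zero is undefined, making this step invalid.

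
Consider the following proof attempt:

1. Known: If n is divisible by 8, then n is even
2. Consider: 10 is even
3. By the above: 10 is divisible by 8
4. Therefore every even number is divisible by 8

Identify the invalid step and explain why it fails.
Step 3: By the above: 10 is divisible by 8

Step 3 commits the fallacy of affirming the consequent. The known fact 'divisible by 8 → even' does NOT imply 'even → divisible by 8'. That would be the converse, which is false. For example, 10 is even but 10 ÷ 8 = 1.25, which is not an integer.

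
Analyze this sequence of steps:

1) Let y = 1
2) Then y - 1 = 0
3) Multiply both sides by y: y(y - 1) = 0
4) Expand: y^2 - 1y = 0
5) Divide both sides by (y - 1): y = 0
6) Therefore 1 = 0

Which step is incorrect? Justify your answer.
Step 5: Divide both sides by (y - 1): y = 0

Step 5 divides both sides by (y - 1). However, since y = 1, we have (y - 1) = 0. Division by zero is undefined, making this step invalid.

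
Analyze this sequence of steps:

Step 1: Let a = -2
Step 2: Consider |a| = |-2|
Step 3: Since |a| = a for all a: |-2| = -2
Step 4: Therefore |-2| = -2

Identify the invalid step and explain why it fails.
Step 3: Since |a| = a for all a: |-2| = -2

Step 3 incorrectly states that |a| = a for all a. The correct definition is |a| = a when a >= 0, and |a| = -a when a < 0. Since -2 < 0, we have |-2| = -(-2) = 2, not -2.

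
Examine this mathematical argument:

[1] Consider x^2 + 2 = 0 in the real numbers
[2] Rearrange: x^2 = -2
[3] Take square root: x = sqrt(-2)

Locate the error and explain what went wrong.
Step 3: Take square root: x = sqrt(-2)

Step 3 takes the square root of -2, which is negative. In the real number system, the square root of a negative number is undefined. The equation x^2 + 2 = 0 has no real solutions. Square roots of negative numbers only exist in the complex numbers.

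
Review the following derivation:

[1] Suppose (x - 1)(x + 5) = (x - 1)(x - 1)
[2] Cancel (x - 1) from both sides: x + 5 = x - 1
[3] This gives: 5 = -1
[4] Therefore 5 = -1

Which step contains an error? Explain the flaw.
Step 2: Cancel (x - 1) from both sides: x + 5 = x - 1

Step 2 cancels (x - 1) from both sides. This is only valid if (x - 1) ≠ 0, i.e., x ≠ 1. When x = 1, both sides equal zero regardless of the other factors. The correct approach requires considering x = 1 as a separate case.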